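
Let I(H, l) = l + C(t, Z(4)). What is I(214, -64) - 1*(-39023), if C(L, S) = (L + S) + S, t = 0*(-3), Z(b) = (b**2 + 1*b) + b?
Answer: 39007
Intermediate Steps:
Z(b) = b**2 + 2*b (Z(b) = (b**2 + b) + b = (b + b**2) + b = b**2 + 2*b)
t = 0
C(L, S) = L + 2*S
I(H, l) = 48 + l (I(H, l) = l + (0 + 2*(4*(2 + 4))) = l + (0 + 2*(4*6)) = l + (0 + 2*24) = l + (0 + 48) = l + 48 = 48 + l)
I(214, -64) - 1*(-39023) = (48 - 64) - 1*(-39023) = -16 + 39023 = 39007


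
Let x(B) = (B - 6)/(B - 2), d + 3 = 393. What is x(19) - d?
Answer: -6617/17 ≈ -389.24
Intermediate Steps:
d = 390 (d = -3 + 393 = 390)
x(B) = (-6 + B)/(-2 + B)
x(19) - d = (-6 + 19)/(-2 + 19) - 1*390 = 13/17 - 390 = -6617/17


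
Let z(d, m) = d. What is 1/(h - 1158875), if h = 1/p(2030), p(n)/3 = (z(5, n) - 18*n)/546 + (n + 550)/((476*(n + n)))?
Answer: -252159539/292221387014789 ≈ -8.6291e-7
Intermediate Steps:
p(n) = 5/182 - 9*n/91 + 3*(550 + n)/(952*n) (p(n) = 3*((5 - 18*n)/546 + (n + 550)/((476*(n + n)))) = 3*((5 - 18*n)*(1/546) + (550 + n)/((476*(2*n)))) = 3*((5/546 - 3*n/91) + (550 + n)/((952*n))) = 3*((5/546 - 3*n/91) + (550 + n)*(1/(952*n))) = 3*((5/546 - 3*n/91) + (550 + n)/(952*n)) = 3*(5/546 - 3*n/91 + (550 + n)/(952*n)) = 5/182 - 9*n/91 + 3*(550 + n)/(952*n))
h = -1256164/252159539 (h = 1/((1/12376)*(21450 - 1*2030*(-379 + 1224*2030))/2030) = 1/((1/12376)*(1/2030)*(21450 - 1*2030*(-379 + 2484720))) = 1/((1/12376)*(1/2030)*(21450 - 1*2030*2484341)) = 1/((1/12376)*(1/2030)*(21450 - 5043212230)) = 1/((1/12376)*(1/2030)*(-5043190780)) = 1/(-252159539/1256164) = -1256164/252159539 ≈ -0.0049816)
1/(h - 1158875) = 1/(-1256164/252159539 - 1158875) = 1/(-292221387014789/252159539) = -252159539/292221387014789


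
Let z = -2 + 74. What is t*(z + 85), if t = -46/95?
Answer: -7222/95 ≈ -76.021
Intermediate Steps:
t = -46/95 (t = -46*1/95 = -46/95 ≈ -0.48421)
z = 72
t*(z + 85) = -46*(72 + 85)/95 = -46/95*157 = -7222/95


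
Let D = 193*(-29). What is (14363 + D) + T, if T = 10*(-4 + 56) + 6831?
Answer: 16117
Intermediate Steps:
D = -5597
T = 7351 (T = 10*52 + 6831 = 520 + 6831 = 7351)
(14363 + D) + T = (14363 - 5597) + 7351 = 8766 + 7351 = 16117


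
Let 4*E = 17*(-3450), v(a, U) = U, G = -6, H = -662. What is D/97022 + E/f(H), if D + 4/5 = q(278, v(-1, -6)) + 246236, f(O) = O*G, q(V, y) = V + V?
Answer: -737217381/642285640 ≈ -1.1478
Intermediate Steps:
q(V, y) = 2*V
f(O) = -6*O (f(O) = O*(-6) = -6*O)
D = 1233956/5 (D = -4/5 + (2*278 + 246236) = -4/5 + (556 + 246236) = -4/5 + 246792 = 1233956/5 ≈ 2.4679e+5)
E = -29325/2 (E = (17*(-3450))/4 = (1/4)*(-58650) = -29325/2 ≈ -14663.)
D/97022 + E/f(H) = (1233956/5)/97022 - 29325/(2*((-6*(-662)))) = (1233956/5)*(1/97022) - 29325/2/3972 = 616978/242555 - 29325/2*1/3972 = 616978/242555 - 9775/2648 = -737217381/642285640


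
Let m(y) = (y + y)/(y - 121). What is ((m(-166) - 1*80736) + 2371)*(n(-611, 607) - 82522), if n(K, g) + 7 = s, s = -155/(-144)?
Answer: 267276659230883/41328 ≈ 6.4672e+9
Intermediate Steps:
m(y) = 2*y/(-121 + y) (m(y) = (2*y)/(-121 + y) = 2*y/(-121 + y))
s = 155/144 (s = -155*(-1/144) = 155/144 ≈ 1.0764)
n(K, g) = -853/144 (n(K, g) = -7 + 155/144 = -853/144)
((m(-166) - 1*80736) + 2371)*(n(-611, 607) - 82522) = ((2*(-166)/(-121 - 166) - 1*80736) + 2371)*(-853/144 - 82522) = ((2*(-166)/(-287) - 80736) + 2371)*(-11884021/144) = ((2*(-166)*(-1/287) - 80736) + 2371)*(-11884021/144) = ((332/287 - 80736) + 2371)*(-11884021/144) = (-23170900/287 + 2371)*(-11884021/144) = -22490423/287*(-11884021/144) = 267276659230883/41328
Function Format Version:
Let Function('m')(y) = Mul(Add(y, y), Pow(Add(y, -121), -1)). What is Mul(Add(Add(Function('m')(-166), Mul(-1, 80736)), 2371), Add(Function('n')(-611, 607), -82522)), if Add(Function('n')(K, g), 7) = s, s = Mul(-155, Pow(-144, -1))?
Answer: Rational(267276659230883, 41328) ≈ 6.4672e+9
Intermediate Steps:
Function('m')(y) = Mul(2, y, Pow(Add(-121, y), -1)) (Function('m')(y) = Mul(Mul(2, y), Pow(Add(-121, y), -1)) = Mul(2, y, Pow(Add(-121, y), -1)))
s = Rational(155, 144) (s = Mul(-155, Rational(-1, 144)) = Rational(155, 144) ≈ 1.0764)
Function('n')(K, g) = Rational(-853, 144) (Function('n')(K, g) = Add(-7, Rational(155, 144)) = Rational(-853, 144))
Mul(Add(Add(Function('m')(-166), Mul(-1, 80736)), 2371), Add(Function('n')(-611, 607), -82522)) = Mul(Add(Add(Mul(2, -166, Pow(Add(-121, -166), -1)), Mul(-1, 80736)), 2371), Add(Rational(-853, 144), -82522)) = Mul(Add(Add(Mul(2, -166, Pow(-287, -1)), -80736), 2371), Rational(-11884021, 144)) = Mul(Add(Add(Mul(2, -166, Rational(-1, 287)), -80736), 2371), Rational(-11884021, 144)) = Mul(Add(Add(Rational(332, 287), -80736), 2371), Rational(-11884021, 144)) = Mul(Add(Rational(-23170900, 287), 2371), Rational(-11884021, 144)) = Mul(Rational(-22490423, 287), Rational(-11884021, 144)) = Rational(267276659230883, 41328)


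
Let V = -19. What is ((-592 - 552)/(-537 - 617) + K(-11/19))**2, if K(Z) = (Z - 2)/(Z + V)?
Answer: 58108477249/46072046736 ≈ 1.2613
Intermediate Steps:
K(Z) = (-2 + Z)/(-19 + Z) (K(Z) = (Z - 2)/(Z - 19) = (-2 + Z)/(-19 + Z))
((-592 - 552)/(-537 - 617) + K(-11/19))**2 = ((-592 - 552)/(-537 - 617) + (-2 - 11/19)/(-19 - 11/19))**2 = (-1144/(-1154) + (-2 - 11*1/19)/(-19 - 11*1/19))**2 = (-1144*(-1/1154) + (-2 - 11/19)/(-19 - 11/19))**2 = (572/577 - 49/19/(-372/19))**2 = (572/577 - 19/372*(-49/19))**2 = (572/577 + 49/372)**2 = (241057/214644)**2 = 58108477249/46072046736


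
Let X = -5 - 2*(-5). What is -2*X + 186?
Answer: 176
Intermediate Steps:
X = 5 (X = -5 + 10 = 5)
-2*X + 186 = -2*5 + 186 = -10 + 186 = 176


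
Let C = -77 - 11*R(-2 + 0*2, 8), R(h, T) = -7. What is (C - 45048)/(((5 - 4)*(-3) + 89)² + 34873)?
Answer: -45048/42269 ≈ -1.0657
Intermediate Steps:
C = 0 (C = -77 - 11*(-7) = -77 + 77 = 0)
(C - 45048)/(((5 - 4)*(-3) + 89)² + 34873) = (0 - 45048)/(((5 - 4)*(-3) + 89)² + 34873) = -45048/((1*(-3) + 89)² + 34873) = -45048/((-3 + 89)² + 34873) = -45048/(86² + 34873) = -45048/(7396 + 34873) = -45048/42269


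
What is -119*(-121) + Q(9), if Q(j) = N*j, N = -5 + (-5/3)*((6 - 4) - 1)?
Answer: 14339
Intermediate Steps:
N = -20/3 (N = -5 + (-5*⅓)*(2 - 1) = -5 - 5/3*1 = -5 - 5/3 = -20/3 ≈ -6.6667)
Q(j) = -20*j/3
-119*(-121) + Q(9) = -119*(-121) - 20/3*9 = 14399 - 60 = 14339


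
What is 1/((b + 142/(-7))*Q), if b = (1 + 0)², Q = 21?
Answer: -1/405 ≈ -0.0024691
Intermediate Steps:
b = 1 (b = 1² = 1)
1/((b + 142/(-7))*Q) = 1/((1 + 142/(-7))*21) = 1/((1 + 142*(-⅐))*21) = 1/((1 - 142/7)*21) = 1/(-135/7*21) = 1/(-405) = -1/405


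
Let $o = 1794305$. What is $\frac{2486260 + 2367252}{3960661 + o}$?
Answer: $\frac{2426756}{2877483} \approx 0.84336$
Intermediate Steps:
$\frac{2486260 + 2367252}{3960661 + o} = \frac{2486260 + 2367252}{3960661 + 1794305} = \frac{4853512}{5754966} = 4853512 \cdot \frac{1}{5754966} = \frac{2426756}{2877483}$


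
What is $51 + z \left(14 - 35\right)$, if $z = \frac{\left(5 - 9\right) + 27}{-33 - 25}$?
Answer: $\frac{3441}{58} \approx 59.328$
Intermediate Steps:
$z = - \frac{23}{58}$ ($z = \frac{\left(5 - 9\right) + 27}{-58} = \left(-4 + 27\right) \left(- \frac{1}{58}\right) = 23 \left(- \frac{1}{58}\right) = - \frac{23}{58} \approx -0.39655$)
$51 + z \left(14 - 35\right) = 51 - \frac{23 \left(14 - 35\right)}{58} = 51 - - \frac{483}{58} = 51 + \frac{483}{58} = \frac{3441}{58}$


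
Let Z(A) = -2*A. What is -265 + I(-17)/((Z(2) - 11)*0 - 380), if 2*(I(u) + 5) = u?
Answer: -201373/760 ≈ -264.96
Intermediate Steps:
I(u) = -5 + u/2
-265 + I(-17)/((Z(2) - 11)*0 - 380) = -265 + (-5 + (½)*(-17))/((-2*2 - 11)*0 - 380) = -265 + (-5 - 17/2)/((-4 - 11)*0 - 380) = -265 - 27/2/(-15*0 - 380) = -265 - 27/2/(0 - 380) = -265 - 27/2/(-380) = -265 - 1/380*(-27/2) = -265 + 27/760 = -201373/760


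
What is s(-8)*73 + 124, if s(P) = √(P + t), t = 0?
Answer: 124 + 146*I*√2 ≈ 124.0 + 206.48*I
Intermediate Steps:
s(P) = √P (s(P) = √(P + 0) = √P)
s(-8)*73 + 124 = √(-8)*73 + 124 = (2*I*√2)*73 + 124 = 146*I*√2 + 124 = 124 + 146*I*√2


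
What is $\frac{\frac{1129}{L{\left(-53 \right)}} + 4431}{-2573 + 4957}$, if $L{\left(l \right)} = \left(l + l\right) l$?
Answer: $\frac{24894487}{13393312} \approx 1.8587$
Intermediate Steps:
$L{\left(l \right)} = 2 l^{2}$ ($L{\left(l \right)} = 2 l l = 2 l^{2}$)
$\frac{\frac{1129}{L{\left(-53 \right)}} + 4431}{-2573 + 4957} = \frac{\frac{1129}{2 \left(-53\right)^{2}} + 4431}{-2573 + 4957} = \frac{\frac{1129}{2 \cdot 2809} + 4431}{2384} = \left(\frac{1129}{5618} + 4431\right) \frac{1}{2384} = \frac{24894487}{5618} \cdot \frac{1}{2384} = \frac{24894487}{13393312}$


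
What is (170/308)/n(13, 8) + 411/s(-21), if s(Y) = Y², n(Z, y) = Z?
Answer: 40967/42042 ≈ 0.97443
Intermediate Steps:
(170/308)/n(13, 8) + 411/s(-21) = (170/308)/13 + 411/((-21)²) = (170*(1/308))*(1/13) + 411/441 = (85/154)*(1/13) + 411*(1/441) = 85/2002 + 137/147 = 40967/42042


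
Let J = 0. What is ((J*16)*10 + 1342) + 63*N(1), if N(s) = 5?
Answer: 1657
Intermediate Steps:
((J*16)*10 + 1342) + 63*N(1) = ((0*16)*10 + 1342) + 63*5 = (0*10 + 1342) + 315 = (0 + 1342) + 315 = 1342 + 315 = 1657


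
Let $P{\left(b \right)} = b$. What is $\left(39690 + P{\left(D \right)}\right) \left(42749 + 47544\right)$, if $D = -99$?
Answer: $3574790163$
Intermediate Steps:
$\left(39690 + P{\left(D \right)}\right) \left(42749 + 47544\right) = \left(39690 - 99\right) \left(42749 + 47544\right) = 39591 \cdot 90293 = 3574790163$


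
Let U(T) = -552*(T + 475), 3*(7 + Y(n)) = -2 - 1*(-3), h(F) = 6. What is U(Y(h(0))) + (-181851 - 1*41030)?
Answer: -481401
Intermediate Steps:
Y(n) = -20/3 (Y(n) = -7 + (-2 - 1*(-3))/3 = -7 + (-2 + 3)/3 = -7 + (⅓)*1 = -7 + ⅓ = -20/3)
U(T) = -262200 - 552*T (U(T) = -552*(475 + T) = -262200 - 552*T)
U(Y(h(0))) + (-181851 - 1*41030) = (-262200 - 552*(-20/3)) + (-181851 - 1*41030) = (-262200 + 3680) + (-181851 - 41030) = -258520 - 222881 = -481401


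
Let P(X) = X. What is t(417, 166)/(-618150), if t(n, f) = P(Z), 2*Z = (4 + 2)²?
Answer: -3/103025 ≈ -2.9119e-5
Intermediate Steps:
Z = 18 (Z = (4 + 2)²/2 = (½)*6² = (½)*36 = 18)
t(n, f) = 18
t(417, 166)/(-618150) = 18/(-618150) = 18*(-1/618150) = -3/103025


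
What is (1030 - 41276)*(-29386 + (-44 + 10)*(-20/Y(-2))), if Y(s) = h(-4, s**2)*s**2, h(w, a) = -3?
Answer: 3554848688/3 ≈ 1.1850e+9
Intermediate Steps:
Y(s) = -3*s**2
(1030 - 41276)*(-29386 + (-44 + 10)*(-20/Y(-2))) = (1030 - 41276)*(-29386 + (-44 + 10)*(-20/((-3*(-2)**2)))) = -40246*(-29386 - (-680)/((-3*4))) = -40246*(-29386 - (-680)/(-12)) = -40246*(-29386 - (-680)*(-1)/12) = -40246*(-29386 - 34*5/3) = -40246*(-29386 - 170/3) = -40246*(-88328/3) = 3554848688/3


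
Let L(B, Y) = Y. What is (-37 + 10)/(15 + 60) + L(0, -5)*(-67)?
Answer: 8366/25 ≈ 334.64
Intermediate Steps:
(-37 + 10)/(15 + 60) + L(0, -5)*(-67) = (-37 + 10)/(15 + 60) - 5*(-67) = -27/75 + 335 = -27*1/75 + 335 = -9/25 + 335 = 8366/25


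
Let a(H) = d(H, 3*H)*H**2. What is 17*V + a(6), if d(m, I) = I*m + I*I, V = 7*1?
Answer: 15671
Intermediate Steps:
V = 7
d(m, I) = I**2 + I*m (d(m, I) = I*m + I**2 = I**2 + I*m)
a(H) = 12*H**4 (a(H) = ((3*H)*(3*H + H))*H**2 = ((3*H)*(4*H))*H**2 = (12*H**2)*H**2 = 12*H**4)
17*V + a(6) = 17*7 + 12*6**4 = 119 + 12*1296 = 119 + 15552 = 15671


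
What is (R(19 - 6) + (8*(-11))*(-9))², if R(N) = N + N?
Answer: 669124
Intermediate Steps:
R(N) = 2*N
(R(19 - 6) + (8*(-11))*(-9))² = (2*(19 - 6) + (8*(-11))*(-9))² = (2*13 - 88*(-9))² = (26 + 792)² = 818² = 669124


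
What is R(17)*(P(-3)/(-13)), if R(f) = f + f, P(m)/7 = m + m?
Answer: 1428/13 ≈ 109.85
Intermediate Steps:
P(m) = 14*m (P(m) = 7*(m + m) = 7*(2*m) = 14*m)
R(f) = 2*f
R(17)*(P(-3)/(-13)) = (2*17)*((14*(-3))/(-13)) = 34*(-42*(-1/13)) = 34*(42/13) = 1428/13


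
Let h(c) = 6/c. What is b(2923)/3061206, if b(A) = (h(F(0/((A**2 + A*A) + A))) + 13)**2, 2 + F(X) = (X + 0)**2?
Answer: 50/1530603 ≈ 3.2667e-5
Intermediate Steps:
F(X) = -2 + X**2 (F(X) = -2 + (X + 0)**2 = -2 + X**2)
b(A) = 100 (b(A) = (6/(-2 + (0/((A**2 + A*A) + A))**2) + 13)**2 = (6/(-2 + (0/((A**2 + A**2) + A))**2) + 13)**2 = (6/(-2 + (0/(2*A**2 + A))**2) + 13)**2 = (6/(-2 + (0/(A + 2*A**2))**2) + 13)**2 = (6/(-2 + 0**2) + 13)**2 = (6/(-2 + 0) + 13)**2 = (6/(-2) + 13)**2 = (6*(-1/2) + 13)**2 = (-3 + 13)**2 = 10**2 = 100)
b(2923)/3061206 = 100/3061206 = 100*(1/3061206) = 50/1530603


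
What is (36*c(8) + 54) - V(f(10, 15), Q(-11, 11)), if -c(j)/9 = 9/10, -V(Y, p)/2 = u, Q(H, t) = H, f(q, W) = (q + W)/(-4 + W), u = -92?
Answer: -2108/5 ≈ -421.60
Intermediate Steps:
f(q, W) = (W + q)/(-4 + W)
V(Y, p) = 184 (V(Y, p) = -2*(-92) = 184)
c(j) = -81/10
(36*c(8) + 54) - V(f(10, 15), Q(-11, 11)) = (36*(-81/10) + 54) - 1*184 = (-1458/5 + 54) - 184 = -1188/5 - 184 = -2108/5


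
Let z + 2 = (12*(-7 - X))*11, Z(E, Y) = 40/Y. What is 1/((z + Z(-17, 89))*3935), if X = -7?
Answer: -89/543030 ≈ -0.00016390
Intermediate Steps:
z = -2 (z = -2 + (12*(-7 - 1*(-7)))*11 = -2 + (12*(-7 + 7))*11 = -2 + (12*0)*11 = -2 + 0*11 = -2 + 0 = -2)
1/((z + Z(-17, 89))*3935) = 1/(-2 + 40/89*3935) = (1/3935)/(-2 + 40*(1/89)) = (1/3935)/(-2 + 40/89) = (1/3935)/(-138/89) = -89/138*1/3935 = -89/543030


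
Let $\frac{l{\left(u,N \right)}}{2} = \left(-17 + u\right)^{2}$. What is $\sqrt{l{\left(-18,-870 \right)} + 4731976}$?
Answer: $\sqrt{4734426} \approx 2175.9$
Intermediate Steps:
$l{\left(u,N \right)} = 2 \left(-17 + u\right)^{2}$
$\sqrt{l{\left(-18,-870 \right)} + 4731976} = \sqrt{2 \left(-17 - 18\right)^{2} + 4731976} = \sqrt{2 \left(-35\right)^{2} + 4731976} = \sqrt{2 \cdot 1225 + 4731976} = \sqrt{2450 + 4731976} = \sqrt{4734426}$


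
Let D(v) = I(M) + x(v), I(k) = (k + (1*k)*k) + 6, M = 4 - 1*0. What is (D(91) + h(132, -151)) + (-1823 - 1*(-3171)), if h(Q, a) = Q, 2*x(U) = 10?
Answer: 1511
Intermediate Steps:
x(U) = 5 (x(U) = (½)*10 = 5)
M = 4 (M = 4 + 0 = 4)
I(k) = 6 + k + k² (I(k) = (k + k*k) + 6 = (k + k²) + 6 = 6 + k + k²)
D(v) = 31 (D(v) = (6 + 4 + 4²) + 5 = (6 + 4 + 16) + 5 = 26 + 5 = 31)
(D(91) + h(132, -151)) + (-1823 - 1*(-3171)) = (31 + 132) + (-1823 - 1*(-3171)) = 163 + (-1823 + 3171) = 163 + 1348 = 1511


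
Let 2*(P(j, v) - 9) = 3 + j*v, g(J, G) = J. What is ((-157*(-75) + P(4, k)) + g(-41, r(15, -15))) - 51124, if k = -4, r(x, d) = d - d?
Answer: -78775/2 ≈ -39388.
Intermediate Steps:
r(x, d) = 0
P(j, v) = 21/2 + j*v/2 (P(j, v) = 9 + (3 + j*v)/2 = 9 + (3/2 + j*v/2) = 21/2 + j*v/2)
((-157*(-75) + P(4, k)) + g(-41, r(15, -15))) - 51124 = ((-157*(-75) + (21/2 + (½)*4*(-4))) - 41) - 51124 = ((11775 + (21/2 - 8)) - 41) - 51124 = ((11775 + 5/2) - 41) - 51124 = (23555/2 - 41) - 51124 = 23473/2 - 51124 = -78775/2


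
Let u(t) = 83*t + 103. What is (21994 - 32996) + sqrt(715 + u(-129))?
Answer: -11002 + I*sqrt(9889) ≈ -11002.0 + 99.443*I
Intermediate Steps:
u(t) = 103 + 83*t
(21994 - 32996) + sqrt(715 + u(-129)) = (21994 - 32996) + sqrt(715 + (103 + 83*(-129))) = -11002 + sqrt(715 + (103 - 10707)) = -11002 + sqrt(715 - 10604) = -11002 + sqrt(-9889) = -11002 + I*sqrt(9889)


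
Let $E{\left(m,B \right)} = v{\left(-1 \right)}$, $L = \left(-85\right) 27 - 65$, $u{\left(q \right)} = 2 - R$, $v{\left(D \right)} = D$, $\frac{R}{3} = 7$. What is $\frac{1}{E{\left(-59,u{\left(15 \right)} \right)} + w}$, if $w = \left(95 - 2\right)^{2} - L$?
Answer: $\frac{1}{11008} \approx 9.0843 \cdot 10^{-5}$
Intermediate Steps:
$R = 21$ ($R = 3 \cdot 7 = 21$)
$u{\left(q \right)} = -19$ ($u{\left(q \right)} = 2 - 21 = -19$)
$L = -2360$ ($L = -2295 - 65 = -2360$)
$E{\left(m,B \right)} = -1$
$w = 11009$ ($w = \left(95 - 2\right)^{2} - -2360 = 93^{2} + 2360 = 8649 + 2360 = 11009$)
$\frac{1}{E{\left(-59,u{\left(15 \right)} \right)} + w} = \frac{1}{-1 + 11009} = \frac{1}{11008}$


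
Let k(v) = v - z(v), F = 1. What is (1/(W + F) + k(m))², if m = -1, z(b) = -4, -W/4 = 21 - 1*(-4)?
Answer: 87616/9801 ≈ 8.9395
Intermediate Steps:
W = -100 (W = -4*(21 - 1*(-4)) = -4*(21 + 4) = -4*25 = -100)
k(v) = 4 + v (k(v) = v - 1*(-4) = v + 4 = 4 + v)
(1/(W + F) + k(m))² = (1/(-100 + 1) + (4 - 1))² = (1/(-99) + 3)² = (-1/99 + 3)² = (296/99)² = 87616/9801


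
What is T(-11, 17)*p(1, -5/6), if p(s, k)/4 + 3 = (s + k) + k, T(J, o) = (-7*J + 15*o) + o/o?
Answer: -4884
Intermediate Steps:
T(J, o) = 1 - 7*J + 15*o (T(J, o) = (-7*J + 15*o) + 1 = 1 - 7*J + 15*o)
p(s, k) = -12 + 4*s + 8*k (p(s, k) = -12 + 4*((s + k) + k) = -12 + 4*((k + s) + k) = -12 + 4*(s + 2*k) = -12 + (4*s + 8*k) = -12 + 4*s + 8*k)
T(-11, 17)*p(1, -5/6) = (1 - 7*(-11) + 15*17)*(-12 + 4*1 + 8*(-5/6)) = (1 + 77 + 255)*(-12 + 4 + 8*(-5*1/6)) = 333*(-12 + 4 + 8*(-5/6)) = 333*(-12 + 4 - 20/3) = 333*(-44/3) = -4884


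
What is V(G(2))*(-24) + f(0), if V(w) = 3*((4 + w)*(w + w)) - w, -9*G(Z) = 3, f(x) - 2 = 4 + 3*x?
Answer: 174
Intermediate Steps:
f(x) = 6 + 3*x (f(x) = 2 + (4 + 3*x) = 6 + 3*x)
G(Z) = -⅓ (G(Z) = -⅑*3 = -⅓)
V(w) = -w + 6*w*(4 + w) (V(w) = 3*((4 + w)*(2*w)) - w = 3*(2*w*(4 + w)) - w = 6*w*(4 + w) - w = -w + 6*w*(4 + w))
V(G(2))*(-24) + f(0) = -(23 + 6*(-⅓))/3*(-24) + (6 + 3*0) = -(23 - 2)/3*(-24) + (6 + 0) = -⅓*21*(-24) + 6 = -7*(-24) + 6 = 168 + 6 = 174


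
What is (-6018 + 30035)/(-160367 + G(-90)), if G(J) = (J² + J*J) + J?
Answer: -24017/144257 ≈ -0.16649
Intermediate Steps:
G(J) = J + 2*J² (G(J) = (J² + J²) + J = 2*J² + J = J + 2*J²)
(-6018 + 30035)/(-160367 + G(-90)) = (-6018 + 30035)/(-160367 - 90*(1 + 2*(-90))) = 24017/(-160367 - 90*(1 - 180)) = 24017/(-160367 - 90*(-179)) = 24017/(-160367 + 16110) = 24017/(-144257) = 24017*(-1/144257) = -24017/144257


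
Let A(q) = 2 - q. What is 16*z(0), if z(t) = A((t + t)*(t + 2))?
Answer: 32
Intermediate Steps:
z(t) = 2 - 2*t*(2 + t) (z(t) = 2 - (t + t)*(t + 2) = 2 - 2*t*(2 + t))
16*z(0) = 16*(2 - 2*0*(2 + 0)) = 16*(2 - 2*0*2) = 16*(2 + 0) = 16*2 = 32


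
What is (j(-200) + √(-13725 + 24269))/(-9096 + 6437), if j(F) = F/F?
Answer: -1/2659 - 4*√659/2659 ≈ -0.038994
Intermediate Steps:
j(F) = 1
(j(-200) + √(-13725 + 24269))/(-9096 + 6437) = (1 + √(-13725 + 24269))/(-9096 + 6437) = (1 + √10544)/(-2659) = (1 + 4*√659)*(-1/2659) = -1/2659 - 4*√659/2659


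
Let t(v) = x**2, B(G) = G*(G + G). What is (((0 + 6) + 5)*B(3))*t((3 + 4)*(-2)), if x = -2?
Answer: 792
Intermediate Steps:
B(G) = 2*G**2 (B(G) = G*(2*G) = 2*G**2)
t(v) = 4 (t(v) = (-2)**2 = 4)
(((0 + 6) + 5)*B(3))*t((3 + 4)*(-2)) = (((0 + 6) + 5)*(2*3**2))*4 = ((6 + 5)*(2*9))*4 = (11*18)*4 = 198*4 = 792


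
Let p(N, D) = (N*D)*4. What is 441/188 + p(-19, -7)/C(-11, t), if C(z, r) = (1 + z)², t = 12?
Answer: 36029/4700 ≈ 7.6657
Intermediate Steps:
p(N, D) = 4*D*N (p(N, D) = (D*N)*4 = 4*D*N)
441/188 + p(-19, -7)/C(-11, t) = 441/188 + (4*(-7)*(-19))/((1 - 11)²) = 441*(1/188) + 532/((-10)²) = 441/188 + 532/100 = 441/188 + 532*(1/100) = 441/188 + 133/25 = 36029/4700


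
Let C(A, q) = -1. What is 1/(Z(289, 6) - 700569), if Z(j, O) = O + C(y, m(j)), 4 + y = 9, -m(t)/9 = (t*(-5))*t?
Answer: -1/700564 ≈ -1.4274e-6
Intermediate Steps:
m(t) = 45*t² (m(t) = -9*t*(-5)*t = -9*(-5*t)*t = -(-45)*t² = 45*t²)
y = 5 (y = -4 + 9 = 5)
Z(j, O) = -1 + O (Z(j, O) = O - 1 = -1 + O)
1/(Z(289, 6) - 700569) = 1/((-1 + 6) - 700569) = 1/(5 - 700569) = 1/(-700564) = -1/700564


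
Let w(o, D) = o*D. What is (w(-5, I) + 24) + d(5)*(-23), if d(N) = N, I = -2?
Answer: -81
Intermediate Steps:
w(o, D) = D*o
(w(-5, I) + 24) + d(5)*(-23) = (-2*(-5) + 24) + 5*(-23) = (10 + 24) - 115 = 34 - 115 = -81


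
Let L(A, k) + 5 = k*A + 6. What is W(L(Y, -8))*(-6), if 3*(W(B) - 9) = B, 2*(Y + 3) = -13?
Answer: -208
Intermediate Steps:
Y = -19/2 (Y = -3 + (½)*(-13) = -3 - 13/2 = -19/2 ≈ -9.5000)
L(A, k) = 1 + A*k (L(A, k) = -5 + (k*A + 6) = -5 + (A*k + 6) = -5 + (6 + A*k) = 1 + A*k)
W(B) = 9 + B/3
W(L(Y, -8))*(-6) = (9 + (1 - 19/2*(-8))/3)*(-6) = (9 + (1 + 76)/3)*(-6) = (9 + (⅓)*77)*(-6) = (9 + 77/3)*(-6) = (104/3)*(-6) = -208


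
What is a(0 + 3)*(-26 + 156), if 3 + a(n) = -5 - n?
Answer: -1430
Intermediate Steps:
a(n) = -8 - n (a(n) = -3 + (-5 - n) = -8 - n)
a(0 + 3)*(-26 + 156) = (-8 - (0 + 3))*(-26 + 156) = (-8 - 1*3)*130 = (-8 - 3)*130 = -11*130 = -1430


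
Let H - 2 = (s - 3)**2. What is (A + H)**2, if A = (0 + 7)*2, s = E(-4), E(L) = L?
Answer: 4225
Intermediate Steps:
s = -4
A = 14 (A = 7*2 = 14)
H = 51 (H = 2 + (-4 - 3)**2 = 2 + (-7)**2 = 2 + 49 = 51)
(A + H)**2 = (14 + 51)**2 = 65**2 = 4225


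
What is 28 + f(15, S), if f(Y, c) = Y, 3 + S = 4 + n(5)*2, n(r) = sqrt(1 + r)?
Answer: 43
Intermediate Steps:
S = 1 + 2*sqrt(6) (S = -3 + (4 + sqrt(1 + 5)*2) = -3 + (4 + sqrt(6)*2) = -3 + (4 + 2*sqrt(6)) = 1 + 2*sqrt(6) ≈ 5.8990)
28 + f(15, S) = 28 + 15 = 43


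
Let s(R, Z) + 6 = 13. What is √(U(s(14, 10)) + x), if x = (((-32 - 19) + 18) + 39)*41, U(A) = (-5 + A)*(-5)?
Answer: 2*√59 ≈ 15.362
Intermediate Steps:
s(R, Z) = 7 (s(R, Z) = -6 + 13 = 7)
U(A) = 25 - 5*A
x = 246 (x = ((-51 + 18) + 39)*41 = (-33 + 39)*41 = 6*41 = 246)
√(U(s(14, 10)) + x) = √((25 - 5*7) + 246) = √((25 - 35) + 246) = √(-10 + 246) = √236 = 2*√59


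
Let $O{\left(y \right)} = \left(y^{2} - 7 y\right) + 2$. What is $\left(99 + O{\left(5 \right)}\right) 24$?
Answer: $2184$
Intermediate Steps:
$O{\left(y \right)} = 2 + y^{2} - 7 y$
$\left(99 + O{\left(5 \right)}\right) 24 = \left(99 + \left(2 + 5^{2} - 35\right)\right) 24 = \left(99 + \left(2 + 25 - 35\right)\right) 24 = \left(99 - 8\right) 24 = 91 \cdot 24 = 2184$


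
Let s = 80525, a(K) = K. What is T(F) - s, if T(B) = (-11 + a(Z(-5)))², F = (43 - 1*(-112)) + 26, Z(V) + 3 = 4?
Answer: -80425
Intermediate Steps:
Z(V) = 1 (Z(V) = -3 + 4 = 1)
F = 181 (F = (43 + 112) + 26 = 155 + 26 = 181)
T(B) = 100 (T(B) = (-11 + 1)² = (-10)² = 100)
T(F) - s = 100 - 1*80525 = 100 - 80525 = -80425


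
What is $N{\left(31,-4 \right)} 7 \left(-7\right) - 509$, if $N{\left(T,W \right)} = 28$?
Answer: $-1881$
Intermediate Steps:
$N{\left(31,-4 \right)} 7 \left(-7\right) - 509 = 28 \cdot 7 \left(-7\right) - 509 = 28 \left(-49\right) - 509 = -1372 - 509 = -1881$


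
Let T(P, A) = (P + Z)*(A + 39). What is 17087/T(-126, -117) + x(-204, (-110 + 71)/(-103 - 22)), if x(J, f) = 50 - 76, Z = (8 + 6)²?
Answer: -22721/780 ≈ -29.129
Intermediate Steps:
Z = 196 (Z = 14² = 196)
T(P, A) = (39 + A)*(196 + P) (T(P, A) = (P + 196)*(A + 39) = (196 + P)*(39 + A) = (39 + A)*(196 + P))
x(J, f) = -26
17087/T(-126, -117) + x(-204, (-110 + 71)/(-103 - 22)) = 17087/(7644 + 39*(-126) + 196*(-117) - 117*(-126)) - 26 = 17087/(7644 - 4914 - 22932 + 14742) - 26 = 17087/(-5460) - 26 = 17087*(-1/5460) - 26 = -2441/780 - 26 = -22721/780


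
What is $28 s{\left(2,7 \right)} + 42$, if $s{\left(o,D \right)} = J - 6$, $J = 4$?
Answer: $-14$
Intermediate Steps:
$s{\left(o,D \right)} = -2$ ($s{\left(o,D \right)} = 4 - 6 = -2$)
$28 s{\left(2,7 \right)} + 42 = 28 \left(-2\right) + 42 = -56 + 42 = -14$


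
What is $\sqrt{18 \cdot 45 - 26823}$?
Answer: $i \sqrt{26013} \approx 161.29 i$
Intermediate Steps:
$\sqrt{18 \cdot 45 - 26823} = \sqrt{810 - 26823} = \sqrt{-26013} = i \sqrt{26013}$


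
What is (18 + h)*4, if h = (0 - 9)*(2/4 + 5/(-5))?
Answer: 90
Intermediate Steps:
h = 9/2 (h = -9*(2*(¼) + 5*(-⅕)) = -9*(½ - 1) = -9*(-½) = 9/2 ≈ 4.5000)
(18 + h)*4 = (18 + 9/2)*4 = (45/2)*4 = 90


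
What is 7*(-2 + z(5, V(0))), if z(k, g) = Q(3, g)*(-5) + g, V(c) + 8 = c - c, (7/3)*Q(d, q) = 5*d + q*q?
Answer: -1255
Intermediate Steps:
Q(d, q) = 3*q**2/7 + 15*d/7 (Q(d, q) = 3*(5*d + q*q)/7 = 3*(5*d + q**2)/7 = 3*(q**2 + 5*d)/7 = 3*q**2/7 + 15*d/7)
V(c) = -8 (V(c) = -8 + (c - c) = -8 + 0 = -8)
z(k, g) = -225/7 + g - 15*g**2/7 (z(k, g) = (3*g**2/7 + (15/7)*3)*(-5) + g = (3*g**2/7 + 45/7)*(-5) + g = (45/7 + 3*g**2/7)*(-5) + g = (-225/7 - 15*g**2/7) + g = -225/7 + g - 15*g**2/7)
7*(-2 + z(5, V(0))) = 7*(-2 + (-225/7 - 8 - 15/7*(-8)**2)) = 7*(-2 + (-225/7 - 8 - 15/7*64)) = 7*(-2 + (-225/7 - 8 - 960/7)) = 7*(-2 - 1241/7) = 7*(-1255/7) = -1255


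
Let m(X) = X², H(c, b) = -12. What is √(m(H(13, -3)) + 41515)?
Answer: √41659 ≈ 204.11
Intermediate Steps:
√(m(H(13, -3)) + 41515) = √((-12)² + 41515) = √(144 + 41515) = √41659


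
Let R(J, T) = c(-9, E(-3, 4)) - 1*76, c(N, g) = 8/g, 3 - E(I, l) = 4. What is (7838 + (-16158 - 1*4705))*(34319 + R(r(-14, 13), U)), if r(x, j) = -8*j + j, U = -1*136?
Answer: -445910875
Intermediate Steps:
E(I, l) = -1 (E(I, l) = 3 - 1*4 = 3 - 4 = -1)
U = -136
r(x, j) = -7*j
R(J, T) = -84 (R(J, T) = 8/(-1) - 1*76 = 8*(-1) - 76 = -8 - 76 = -84)
(7838 + (-16158 - 1*4705))*(34319 + R(r(-14, 13), U)) = (7838 + (-16158 - 1*4705))*(34319 - 84) = (7838 + (-16158 - 4705))*34235 = (7838 - 20863)*34235 = -13025*34235 = -445910875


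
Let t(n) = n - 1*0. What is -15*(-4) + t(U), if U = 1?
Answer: 61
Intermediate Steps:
t(n) = n (t(n) = n + 0 = n)
-15*(-4) + t(U) = -15*(-4) + 1 = 60 + 1 = 61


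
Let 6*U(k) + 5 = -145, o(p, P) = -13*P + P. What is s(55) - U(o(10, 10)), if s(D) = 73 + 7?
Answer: 105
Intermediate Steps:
o(p, P) = -12*P
U(k) = -25 (U(k) = -⅚ + (⅙)*(-145) = -⅚ - 145/6 = -25)
s(D) = 80
s(55) - U(o(10, 10)) = 80 - 1*(-25) = 80 + 25 = 105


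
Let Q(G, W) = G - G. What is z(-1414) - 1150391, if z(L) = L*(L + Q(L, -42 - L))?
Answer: 849005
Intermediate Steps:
Q(G, W) = 0
z(L) = L² (z(L) = L*(L + 0) = L*L = L²)
z(-1414) - 1150391 = (-1414)² - 1150391 = 1999396 - 1150391 = 849005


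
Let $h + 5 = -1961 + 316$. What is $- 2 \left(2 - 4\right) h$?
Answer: $-6600$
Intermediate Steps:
$h = -1650$ ($h = -5 + \left(-1961 + 316\right) = -5 - 1645 = -1650$)
$- 2 \left(2 - 4\right) h = - 2 \left(2 - 4\right) \left(-1650\right) = \left(-2\right) \left(-2\right) \left(-1650\right) = 4 \left(-1650\right) = -6600$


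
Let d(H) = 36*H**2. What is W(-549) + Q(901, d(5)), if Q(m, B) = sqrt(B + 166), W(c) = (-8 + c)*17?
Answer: -9469 + sqrt(1066) ≈ -9436.3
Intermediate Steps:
W(c) = -136 + 17*c
Q(m, B) = sqrt(166 + B)
W(-549) + Q(901, d(5)) = (-136 + 17*(-549)) + sqrt(166 + 36*5**2) = (-136 - 9333) + sqrt(166 + 36*25) = -9469 + sqrt(166 + 900) = -9469 + sqrt(1066)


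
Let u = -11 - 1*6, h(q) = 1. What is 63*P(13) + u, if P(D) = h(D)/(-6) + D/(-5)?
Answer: -1913/10 ≈ -191.30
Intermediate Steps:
u = -17 (u = -11 - 6 = -17)
P(D) = -⅙ - D/5 (P(D) = 1/(-6) + D/(-5) = 1*(-⅙) + D*(-⅕) = -⅙ - D/5)
63*P(13) + u = 63*(-⅙ - ⅕*13) - 17 = 63*(-⅙ - 13/5) - 17 = 63*(-83/30) - 17 = -1743/10 - 17 = -1913/10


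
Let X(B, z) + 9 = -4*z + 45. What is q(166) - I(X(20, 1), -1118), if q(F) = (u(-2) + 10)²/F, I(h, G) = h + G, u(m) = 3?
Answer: 180445/166 ≈ 1087.0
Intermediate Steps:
X(B, z) = 36 - 4*z (X(B, z) = -9 + (-4*z + 45) = -9 + (45 - 4*z) = 36 - 4*z)
I(h, G) = G + h
q(F) = 169/F (q(F) = (3 + 10)²/F = 13²/F = 169/F)
q(166) - I(X(20, 1), -1118) = 169/166 - (-1118 + (36 - 4*1)) = 169*(1/166) - (-1118 + (36 - 4)) = 169/166 - (-1118 + 32) = 169/166 - 1*(-1086) = 169/166 + 1086 = 180445/166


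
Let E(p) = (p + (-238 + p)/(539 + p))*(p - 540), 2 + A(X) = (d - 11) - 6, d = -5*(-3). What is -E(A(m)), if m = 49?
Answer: -1295808/535 ≈ -2422.1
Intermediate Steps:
d = 15
A(X) = -4 (A(X) = -2 + ((15 - 11) - 6) = -2 + (4 - 6) = -2 - 2 = -4)
E(p) = (-540 + p)*(p + (-238 + p)/(539 + p)) (E(p) = (p + (-238 + p)/(539 + p))*(-540 + p) = (-540 + p)*(p + (-238 + p)/(539 + p)))
-E(A(m)) = -(128520 + (-4)³ - 291838*(-4))/(539 - 4) = -(128520 - 64 + 1167352)/535 = -1295808/535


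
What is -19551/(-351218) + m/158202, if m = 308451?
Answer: 120591505/60133539 ≈ 2.0054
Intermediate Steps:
-19551/(-351218) + m/158202 = -19551/(-351218) + 308451/158202 = -19551*(-1/351218) + 308451*(1/158202) = 2793/50174 + 9347/4794 = 120591505/60133539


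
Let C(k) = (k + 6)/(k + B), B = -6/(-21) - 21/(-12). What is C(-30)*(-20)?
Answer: -4480/261 ≈ -17.165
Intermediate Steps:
B = 57/28 (B = -6*(-1/21) - 21*(-1/12) = 2/7 + 7/4 = 57/28 ≈ 2.0357)
C(k) = (6 + k)/(57/28 + k) (C(k) = (k + 6)/(k + 57/28) = (6 + k)/(57/28 + k))
C(-30)*(-20) = (28*(6 - 30)/(57 + 28*(-30)))*(-20) = (28*(-24)/(57 - 840))*(-20) = (28*(-24)/(-783))*(-20) = (28*(-1/783)*(-24))*(-20) = (224/261)*(-20) = -4480/261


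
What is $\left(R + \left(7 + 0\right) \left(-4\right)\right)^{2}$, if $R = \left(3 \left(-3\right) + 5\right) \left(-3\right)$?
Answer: $256$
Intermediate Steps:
$R = 12$ ($R = \left(-9 + 5\right) \left(-3\right) = \left(-4\right) \left(-3\right) = 12$)
$\left(R + \left(7 + 0\right) \left(-4\right)\right)^{2} = \left(12 + \left(7 + 0\right) \left(-4\right)\right)^{2} = \left(12 + 7 \left(-4\right)\right)^{2} = \left(12 - 28\right)^{2} = \left(-16\right)^{2} = 256$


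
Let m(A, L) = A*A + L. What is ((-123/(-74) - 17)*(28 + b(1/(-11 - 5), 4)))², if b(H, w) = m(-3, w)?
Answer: 2165506225/5476 ≈ 3.9545e+5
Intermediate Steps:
m(A, L) = L + A² (m(A, L) = A² + L = L + A²)
b(H, w) = 9 + w (b(H, w) = w + (-3)² = w + 9 = 9 + w)
((-123/(-74) - 17)*(28 + b(1/(-11 - 5), 4)))² = ((-123/(-74) - 17)*(28 + (9 + 4)))² = ((-123*(-1/74) - 17)*(28 + 13))² = ((123/74 - 17)*41)² = (-1135/74*41)² = (-46535/74)² = 2165506225/5476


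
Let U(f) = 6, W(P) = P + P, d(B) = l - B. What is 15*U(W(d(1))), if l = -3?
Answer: 90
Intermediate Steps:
d(B) = -3 - B
W(P) = 2*P
15*U(W(d(1))) = 15*6 = 90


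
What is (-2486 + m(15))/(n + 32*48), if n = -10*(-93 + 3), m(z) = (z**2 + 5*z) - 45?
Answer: -2231/2436 ≈ -0.91585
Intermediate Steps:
m(z) = -45 + z**2 + 5*z
n = 900 (n = -10*(-90) = 900)
(-2486 + m(15))/(n + 32*48) = (-2486 + (-45 + 15**2 + 5*15))/(900 + 32*48) = (-2486 + (-45 + 225 + 75))/(900 + 1536) = (-2486 + 255)/2436 = -2231*1/2436 = -2231/2436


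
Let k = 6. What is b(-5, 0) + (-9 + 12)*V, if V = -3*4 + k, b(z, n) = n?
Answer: -18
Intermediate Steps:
V = -6 (V = -3*4 + 6 = -12 + 6 = -6)
b(-5, 0) + (-9 + 12)*V = 0 + (-9 + 12)*(-6) = 0 + 3*(-6) = 0 - 18 = -18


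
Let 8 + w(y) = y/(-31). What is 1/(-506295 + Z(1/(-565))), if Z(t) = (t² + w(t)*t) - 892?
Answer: -395839/200764389287 ≈ -1.9717e-6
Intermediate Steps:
w(y) = -8 - y/31 (w(y) = -8 + y/(-31) = -8 + y*(-1/31) = -8 - y/31)
Z(t) = -892 + t² + t*(-8 - t/31) (Z(t) = (t² + (-8 - t/31)*t) - 892 = (t² + t*(-8 - t/31)) - 892 = -892 + t² + t*(-8 - t/31))
1/(-506295 + Z(1/(-565))) = 1/(-506295 + (-892 - 8/(-565) + 30*(1/(-565))²/31)) = 1/(-506295 + (-892 - 8*(-1/565) + 30*(-1/565)²/31)) = 1/(-506295 + (-892 + 8/565 + (30/31)*(1/319225))) = 1/(-506295 + (-892 + 8/565 + 6/1979195)) = 1/(-506295 - 353082782/395839) = 1/(-200764389287/395839) = -395839/200764389287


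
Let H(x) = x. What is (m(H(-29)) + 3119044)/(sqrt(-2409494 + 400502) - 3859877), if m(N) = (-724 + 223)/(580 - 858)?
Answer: -3346879016727841/4141825385025638 - 1734189466*I*sqrt(125562)/2070912692512819 ≈ -0.80807 - 0.00029673*I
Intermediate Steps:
m(N) = 501/278 (m(N) = -501/(-278) = -501*(-1/278) = 501/278)
(m(H(-29)) + 3119044)/(sqrt(-2409494 + 400502) - 3859877) = (501/278 + 3119044)/(sqrt(-2409494 + 400502) - 3859877) = 867094733/(278*(sqrt(-2008992) - 3859877)) = 867094733/(278*(4*I*sqrt(125562) - 3859877)) = 867094733/(278*(-3859877 + 4*I*sqrt(125562)))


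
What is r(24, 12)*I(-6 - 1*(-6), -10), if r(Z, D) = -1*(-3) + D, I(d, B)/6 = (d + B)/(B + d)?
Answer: 90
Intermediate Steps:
I(d, B) = 6 (I(d, B) = 6*((d + B)/(B + d)) = 6*((B + d)/(B + d)) = 6*1 = 6)
r(Z, D) = 3 + D
r(24, 12)*I(-6 - 1*(-6), -10) = (3 + 12)*6 = 15*6 = 90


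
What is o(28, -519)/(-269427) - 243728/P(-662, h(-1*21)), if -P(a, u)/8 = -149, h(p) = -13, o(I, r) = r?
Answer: -2736095217/13381541 ≈ -204.47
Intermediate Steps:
P(a, u) = 1192 (P(a, u) = -8*(-149) = 1192)
o(28, -519)/(-269427) - 243728/P(-662, h(-1*21)) = -519/(-269427) - 243728/1192 = -519*(-1/269427) - 243728*1/1192 = 173/89809 - 30466/149 = -2736095217/13381541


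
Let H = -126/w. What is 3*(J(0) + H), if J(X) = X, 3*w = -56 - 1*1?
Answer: 378/19 ≈ 19.895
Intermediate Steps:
w = -19 (w = (-56 - 1*1)/3 = (-56 - 1)/3 = (⅓)*(-57) = -19)
H = 126/19 (H = -126/(-19) = -126*(-1/19) = 126/19 ≈ 6.6316)
3*(J(0) + H) = 3*(0 + 126/19) = 3*(126/19) = 378/19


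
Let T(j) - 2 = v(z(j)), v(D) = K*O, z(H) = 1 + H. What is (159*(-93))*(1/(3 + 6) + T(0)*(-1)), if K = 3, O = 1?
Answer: 72292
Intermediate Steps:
v(D) = 3 (v(D) = 3*1 = 3)
T(j) = 5 (T(j) = 2 + 3 = 5)
(159*(-93))*(1/(3 + 6) + T(0)*(-1)) = (159*(-93))*(1/(3 + 6) + 5*(-1)) = -14787*(1/9 - 5) = -14787*(⅑ - 5) = -14787*(-44/9) = 72292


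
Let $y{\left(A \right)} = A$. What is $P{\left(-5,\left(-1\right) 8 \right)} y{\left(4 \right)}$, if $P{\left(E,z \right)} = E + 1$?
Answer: $-16$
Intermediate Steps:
$P{\left(E,z \right)} = 1 + E$
$P{\left(-5,\left(-1\right) 8 \right)} y{\left(4 \right)} = \left(1 - 5\right) 4 = \left(-4\right) 4 = -16$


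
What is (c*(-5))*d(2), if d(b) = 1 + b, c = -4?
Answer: 60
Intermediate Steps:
(c*(-5))*d(2) = (-4*(-5))*(1 + 2) = 20*3 = 60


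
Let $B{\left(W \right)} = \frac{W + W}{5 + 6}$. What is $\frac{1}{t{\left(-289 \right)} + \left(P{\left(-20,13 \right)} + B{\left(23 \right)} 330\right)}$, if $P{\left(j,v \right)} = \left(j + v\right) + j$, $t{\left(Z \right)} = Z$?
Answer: $\frac{1}{1064} \approx 0.00093985$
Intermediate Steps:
$B{\left(W \right)} = \frac{2 W}{11}$
$P{\left(j,v \right)} = v + 2 j$
$\frac{1}{t{\left(-289 \right)} + \left(P{\left(-20,13 \right)} + B{\left(23 \right)} 330\right)} = \frac{1}{-289 + \left(\left(13 + 2 \left(-20\right)\right) + \frac{2}{11} \cdot 23 \cdot 330\right)} = \frac{1}{-289 + \left(\left(13 - 40\right) + \frac{46}{11} \cdot 330\right)} = \frac{1}{-289 + \left(-27 + 1380\right)} = \frac{1}{-289 + 1353} = \frac{1}{1064}$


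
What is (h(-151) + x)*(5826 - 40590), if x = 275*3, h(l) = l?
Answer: -23430936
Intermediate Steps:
x = 825
(h(-151) + x)*(5826 - 40590) = (-151 + 825)*(5826 - 40590) = 674*(-34764) = -23430936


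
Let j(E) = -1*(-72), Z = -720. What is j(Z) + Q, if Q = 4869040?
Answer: 4869112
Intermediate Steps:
j(E) = 72
j(Z) + Q = 72 + 4869040 = 4869112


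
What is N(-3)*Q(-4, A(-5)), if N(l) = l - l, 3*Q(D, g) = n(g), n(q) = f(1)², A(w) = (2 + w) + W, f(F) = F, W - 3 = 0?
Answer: 0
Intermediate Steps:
W = 3 (W = 3 + 0 = 3)
A(w) = 5 + w (A(w) = (2 + w) + 3 = 5 + w)
n(q) = 1 (n(q) = 1² = 1)
Q(D, g) = ⅓ (Q(D, g) = (⅓)*1 = ⅓)
N(l) = 0
N(-3)*Q(-4, A(-5)) = 0*(⅓) = 0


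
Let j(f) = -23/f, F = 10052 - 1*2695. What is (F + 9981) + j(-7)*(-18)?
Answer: 120952/7 ≈ 17279.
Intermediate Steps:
F = 7357 (F = 10052 - 2695 = 7357)
(F + 9981) + j(-7)*(-18) = (7357 + 9981) - 23/(-7)*(-18) = 17338 - 23*(-⅐)*(-18) = 17338 + (23/7)*(-18) = 17338 - 414/7 = 120952/7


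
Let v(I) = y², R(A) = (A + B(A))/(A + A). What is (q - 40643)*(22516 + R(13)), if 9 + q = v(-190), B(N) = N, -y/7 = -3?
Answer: -905431087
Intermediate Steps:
y = 21 (y = -7*(-3) = 21)
R(A) = 1 (R(A) = (A + A)/(A + A) = (2*A)/((2*A)) = (2*A)*(1/(2*A)) = 1)
v(I) = 441 (v(I) = 21² = 441)
q = 432 (q = -9 + 441 = 432)
(q - 40643)*(22516 + R(13)) = (432 - 40643)*(22516 + 1) = -40211*22517 = -905431087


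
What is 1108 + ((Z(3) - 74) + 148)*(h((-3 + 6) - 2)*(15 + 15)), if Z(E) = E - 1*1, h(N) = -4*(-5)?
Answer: 46708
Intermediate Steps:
h(N) = 20
Z(E) = -1 + E (Z(E) = E - 1 = -1 + E)
1108 + ((Z(3) - 74) + 148)*(h((-3 + 6) - 2)*(15 + 15)) = 1108 + (((-1 + 3) - 74) + 148)*(20*(15 + 15)) = 1108 + ((2 - 74) + 148)*(20*30) = 1108 + (-72 + 148)*600 = 1108 + 76*600 = 1108 + 45600 = 46708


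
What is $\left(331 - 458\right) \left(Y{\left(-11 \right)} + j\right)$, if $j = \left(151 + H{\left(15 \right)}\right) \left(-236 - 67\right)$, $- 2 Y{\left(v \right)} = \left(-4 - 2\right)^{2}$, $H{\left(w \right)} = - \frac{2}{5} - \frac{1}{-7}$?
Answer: $\frac{203105766}{35} \approx 5.803 \cdot 10^{6}$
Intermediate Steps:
$H{\left(w \right)} = - \frac{9}{35}$ ($H{\left(w \right)} = \left(-2\right) \frac{1}{5} - - \frac{1}{7} = - \frac{2}{5} + \frac{1}{7} = - \frac{9}{35}$)
$Y{\left(v \right)} = -18$ ($Y{\left(v \right)} = - \frac{\left(-4 - 2\right)^{2}}{2} = - \frac{\left(-6\right)^{2}}{2} = \left(- \frac{1}{2}\right) 36 = -18$)
$j = - \frac{1598628}{35}$ ($j = \left(151 - \frac{9}{35}\right) \left(-236 - 67\right) = \frac{5276}{35} \left(-303\right) = - \frac{1598628}{35} \approx -45675.0$)
$\left(331 - 458\right) \left(Y{\left(-11 \right)} + j\right) = \left(331 - 458\right) \left(-18 - \frac{1598628}{35}\right) = \left(-127\right) \left(- \frac{1599258}{35}\right) = \frac{203105766}{35}$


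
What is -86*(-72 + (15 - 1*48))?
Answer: 9030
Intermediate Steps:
-86*(-72 + (15 - 1*48)) = -86*(-72 + (15 - 48)) = -86*(-72 - 33) = -86*(-105) = 9030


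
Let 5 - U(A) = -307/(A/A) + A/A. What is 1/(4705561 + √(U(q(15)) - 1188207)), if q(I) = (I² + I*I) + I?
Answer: 4705561/22142305512617 - 2*I*√296974/22142305512617 ≈ 2.1251e-7 - 4.9223e-11*I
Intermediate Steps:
q(I) = I + 2*I² (q(I) = (I² + I²) + I = 2*I² + I = I + 2*I²)
U(A) = 311 (U(A) = 5 - (-307/(A/A) + A/A) = 5 - (-307/1 + 1) = 5 - (-307*1 + 1) = 5 - (-307 + 1) = 5 - 1*(-306) = 5 + 306 = 311)
1/(4705561 + √(U(q(15)) - 1188207)) = 1/(4705561 + √(311 - 1188207)) = 1/(4705561 + √(-1187896)) = 1/(4705561 + 2*I*√296974)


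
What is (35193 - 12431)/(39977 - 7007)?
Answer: 11381/16485 ≈ 0.69038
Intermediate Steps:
(35193 - 12431)/(39977 - 7007) = 22762/32970 = 22762*(1/32970) = 11381/16485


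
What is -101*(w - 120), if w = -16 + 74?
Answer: 6262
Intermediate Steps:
w = 58
-101*(w - 120) = -101*(58 - 120) = -101*(-62) = 6262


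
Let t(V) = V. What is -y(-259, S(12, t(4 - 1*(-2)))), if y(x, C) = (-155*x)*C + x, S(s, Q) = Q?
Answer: -240611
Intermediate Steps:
y(x, C) = x - 155*C*x (y(x, C) = -155*C*x + x = x - 155*C*x)
-y(-259, S(12, t(4 - 1*(-2)))) = -(-259)*(1 - 155*(4 - 1*(-2))) = -(-259)*(1 - 155*(4 + 2)) = -(-259)*(1 - 155*6) = -(-259)*(1 - 930) = -(-259)*(-929) = -1*240611 = -240611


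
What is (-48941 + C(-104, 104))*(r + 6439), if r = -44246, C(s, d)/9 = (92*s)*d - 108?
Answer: 340473244727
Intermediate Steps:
C(s, d) = -972 + 828*d*s (C(s, d) = 9*((92*s)*d - 108) = 9*(92*d*s - 108) = 9*(-108 + 92*d*s) = -972 + 828*d*s)
(-48941 + C(-104, 104))*(r + 6439) = (-48941 + (-972 + 828*104*(-104)))*(-44246 + 6439) = (-48941 + (-972 - 8955648))*(-37807) = (-48941 - 8956620)*(-37807) = -9005561*(-37807) = 340473244727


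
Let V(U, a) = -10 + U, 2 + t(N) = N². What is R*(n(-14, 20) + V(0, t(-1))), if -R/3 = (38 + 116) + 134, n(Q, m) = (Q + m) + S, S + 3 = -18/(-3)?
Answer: 864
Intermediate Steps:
S = 3 (S = -3 - 18/(-3) = -3 - 18*(-⅓) = -3 + 6 = 3)
n(Q, m) = 3 + Q + m (n(Q, m) = (Q + m) + 3 = 3 + Q + m)
t(N) = -2 + N²
R = -864 (R = -3*((38 + 116) + 134) = -3*(154 + 134) = -3*288 = -864)
R*(n(-14, 20) + V(0, t(-1))) = -864*((3 - 14 + 20) + (-10 + 0)) = -864*(9 - 10) = -864*(-1) = 864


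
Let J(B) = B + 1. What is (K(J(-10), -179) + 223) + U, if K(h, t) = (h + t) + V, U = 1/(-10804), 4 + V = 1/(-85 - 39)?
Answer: 2594978/83731 ≈ 30.992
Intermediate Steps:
J(B) = 1 + B
V = -497/124 (V = -4 + 1/(-85 - 39) = -4 + 1/(-124) = -4 - 1/124 = -497/124 ≈ -4.0081)
U = -1/10804 ≈ -9.2558e-5
K(h, t) = -497/124 + h + t (K(h, t) = (h + t) - 497/124 = -497/124 + h + t)
(K(J(-10), -179) + 223) + U = ((-497/124 + (1 - 10) - 179) + 223) - 1/10804 = ((-497/124 - 9 - 179) + 223) - 1/10804 = (-23809/124 + 223) - 1/10804 = 3843/124 - 1/10804 = 2594978/83731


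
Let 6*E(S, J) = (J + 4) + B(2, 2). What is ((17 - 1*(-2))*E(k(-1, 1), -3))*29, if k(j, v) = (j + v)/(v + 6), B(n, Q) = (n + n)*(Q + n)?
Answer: 9367/6 ≈ 1561.2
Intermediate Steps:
B(n, Q) = 2*n*(Q + n) (B(n, Q) = (2*n)*(Q + n) = 2*n*(Q + n))
k(j, v) = (j + v)/(6 + v)
E(S, J) = 10/3 + J/6 (E(S, J) = ((J + 4) + 2*2*(2 + 2))/6 = ((4 + J) + 2*2*4)/6 = ((4 + J) + 16)/6 = (20 + J)/6 = 10/3 + J/6)
((17 - 1*(-2))*E(k(-1, 1), -3))*29 = ((17 - 1*(-2))*(10/3 + (⅙)*(-3)))*29 = ((17 + 2)*(10/3 - ½))*29 = (19*(17/6))*29 = (323/6)*29 = 9367/6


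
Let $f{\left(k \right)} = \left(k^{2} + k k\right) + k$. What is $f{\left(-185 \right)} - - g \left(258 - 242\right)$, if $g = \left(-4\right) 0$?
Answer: $68265$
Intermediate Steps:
$f{\left(k \right)} = k + 2 k^{2}$ ($f{\left(k \right)} = \left(k^{2} + k^{2}\right) + k = 2 k^{2} + k = k + 2 k^{2}$)
$g = 0$
$f{\left(-185 \right)} - - g \left(258 - 242\right) = - 185 \left(1 + 2 \left(-185\right)\right) - - 0 \left(258 - 242\right) = - 185 \left(1 - 370\right) - - 0 \left(258 - 242\right) = \left(-185\right) \left(-369\right) - - 0 \cdot 16 = 68265 - \left(-1\right) 0 = 68265 - 0 = 68265 + 0 = 68265$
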